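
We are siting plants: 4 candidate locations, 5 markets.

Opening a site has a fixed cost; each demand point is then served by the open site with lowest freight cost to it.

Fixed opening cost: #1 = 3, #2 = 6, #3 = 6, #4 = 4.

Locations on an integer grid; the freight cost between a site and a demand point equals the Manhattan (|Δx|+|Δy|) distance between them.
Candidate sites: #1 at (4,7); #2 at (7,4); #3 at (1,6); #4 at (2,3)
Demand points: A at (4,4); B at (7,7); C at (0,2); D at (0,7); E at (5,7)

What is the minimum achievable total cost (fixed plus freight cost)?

21

Open {#1, #4}: assign each demand point to its cheapest open site.
  A→#1 3, B→#1 3, C→#4 3, D→#1 4, E→#1 1
  freight cost 14, fixed 7 → total 21.
Compare {#1}: freight cost 20 + fixed 3 = 23.
Compare {#1, #3}: freight cost 14 + fixed 9 = 23.
Compare {#1, #3, #4}: freight cost 12 + fixed 13 = 25.
All other subsets cost ≥ 23. Minimum total cost: 21.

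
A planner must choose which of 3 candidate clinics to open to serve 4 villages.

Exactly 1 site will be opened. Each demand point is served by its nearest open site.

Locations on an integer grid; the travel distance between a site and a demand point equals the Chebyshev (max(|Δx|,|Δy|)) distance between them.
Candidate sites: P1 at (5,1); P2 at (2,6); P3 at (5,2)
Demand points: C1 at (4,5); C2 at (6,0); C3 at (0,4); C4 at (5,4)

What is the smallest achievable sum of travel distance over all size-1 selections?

12

Open {P3}.
  C1→P3 3, C2→P3 2, C3→P3 5, C4→P3 2  ⇒ total 12.
Compare {P1}: total 13.
Compare {P2}: total 13.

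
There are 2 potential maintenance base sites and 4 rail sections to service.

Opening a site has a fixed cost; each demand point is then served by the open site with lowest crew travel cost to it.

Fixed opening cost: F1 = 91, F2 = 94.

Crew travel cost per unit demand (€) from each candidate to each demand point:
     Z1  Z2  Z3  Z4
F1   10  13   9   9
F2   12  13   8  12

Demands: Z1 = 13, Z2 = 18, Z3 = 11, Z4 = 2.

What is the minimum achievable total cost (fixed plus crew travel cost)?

572

Open {F1}: assign each demand point to its cheapest open site.
  Z1→F1 13×10=130, Z2→F1 18×13=234, Z3→F1 11×9=99, Z4→F1 2×9=18
  crew travel cost 481, fixed 91 → total 572.
Compare {F2}: crew travel cost 502 + fixed 94 = 596.
Compare {F1, F2}: crew travel cost 470 + fixed 185 = 655.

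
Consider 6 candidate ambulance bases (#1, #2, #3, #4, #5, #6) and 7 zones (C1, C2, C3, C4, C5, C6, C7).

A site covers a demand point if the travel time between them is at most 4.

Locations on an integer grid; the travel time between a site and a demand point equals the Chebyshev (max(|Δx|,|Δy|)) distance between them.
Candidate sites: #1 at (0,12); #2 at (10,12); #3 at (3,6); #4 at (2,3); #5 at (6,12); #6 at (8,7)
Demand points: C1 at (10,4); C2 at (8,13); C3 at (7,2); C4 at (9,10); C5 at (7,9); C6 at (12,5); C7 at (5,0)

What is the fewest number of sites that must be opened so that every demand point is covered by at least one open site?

Coverage sets (demand points within 4 of each site):
  #1: {}
  #2: {C2, C4, C5}
  #3: {C3, C5}
  #4: {C7}
  #5: {C2, C4, C5}
  #6: {C1, C4, C5, C6}
No 3 sites suffice: every size-3 union leaves at least one demand point uncovered.
But {#2, #3, #4, #6} covers everything, so the minimum is 4.

4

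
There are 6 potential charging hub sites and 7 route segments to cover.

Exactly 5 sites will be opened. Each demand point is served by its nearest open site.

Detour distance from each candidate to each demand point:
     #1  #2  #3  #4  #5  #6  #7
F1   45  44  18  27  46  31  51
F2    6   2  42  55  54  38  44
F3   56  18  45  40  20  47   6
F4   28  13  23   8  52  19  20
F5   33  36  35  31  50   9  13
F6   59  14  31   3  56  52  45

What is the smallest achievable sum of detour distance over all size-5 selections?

64

Open {F1, F2, F3, F5, F6}.
  #1→F2 6, #2→F2 2, #3→F1 18, #4→F6 3, #5→F3 20, #6→F5 9, #7→F3 6  ⇒ total 64.
Compare {F1, F2, F3, F4, F5}: total 69.
Compare {F2, F3, F4, F5, F6}: total 69.
No size-5 selection does better; minimum is 64.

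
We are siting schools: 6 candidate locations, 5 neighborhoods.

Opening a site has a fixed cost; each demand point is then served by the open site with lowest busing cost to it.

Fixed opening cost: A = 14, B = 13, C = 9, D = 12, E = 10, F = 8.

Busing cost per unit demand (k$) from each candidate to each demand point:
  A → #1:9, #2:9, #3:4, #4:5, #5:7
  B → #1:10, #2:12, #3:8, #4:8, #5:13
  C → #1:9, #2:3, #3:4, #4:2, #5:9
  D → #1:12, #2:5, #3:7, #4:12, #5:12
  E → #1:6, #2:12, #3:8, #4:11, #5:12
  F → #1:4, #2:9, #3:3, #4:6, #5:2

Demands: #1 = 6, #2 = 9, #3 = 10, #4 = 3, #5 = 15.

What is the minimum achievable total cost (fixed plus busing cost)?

Open {C, F}: assign each demand point to its cheapest open site.
  #1→F 6×4=24, #2→C 9×3=27, #3→F 10×3=30, #4→C 3×2=6, #5→F 15×2=30
  busing cost 117, fixed 17 → total 134.
Compare {C, E, F}: busing cost 117 + fixed 27 = 144.
Compare {C, D, F}: busing cost 117 + fixed 29 = 146.
Compare {B, C, F}: busing cost 117 + fixed 30 = 147.
All other subsets cost ≥ 144. Minimum total cost: 134.

134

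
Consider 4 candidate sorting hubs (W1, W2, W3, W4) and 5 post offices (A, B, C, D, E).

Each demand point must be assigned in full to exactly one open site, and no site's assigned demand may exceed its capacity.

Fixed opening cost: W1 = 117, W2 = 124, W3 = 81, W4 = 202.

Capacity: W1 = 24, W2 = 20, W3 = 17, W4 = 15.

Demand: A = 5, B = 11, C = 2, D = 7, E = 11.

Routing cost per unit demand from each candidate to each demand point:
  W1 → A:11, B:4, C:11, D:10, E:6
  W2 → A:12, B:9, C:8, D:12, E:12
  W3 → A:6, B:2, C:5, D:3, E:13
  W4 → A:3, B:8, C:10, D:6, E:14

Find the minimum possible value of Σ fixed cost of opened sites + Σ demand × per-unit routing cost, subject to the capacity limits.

369

Open {W1, W3}; cheapest assignment that respects the capacities:
  W1 (cap 24, load 22): B, E — cost 11×4 + 11×6 = 110
  W3 (cap 17, load 14): A, C, D — cost 5×6 + 2×5 + 7×3 = 61
  Shipping 171, fixed 198 → total 369.
  Any other capacity-feasible assignment to {W1, W3} ships for at least 171.
Compare {W2, W3}: its best feasible assignment gives total 489.
Compare {W1, W2, W3}: its best feasible assignment gives total 493.
Every other set of open sites that can feasibly serve all demand totals ≥ 489 even under its best assignment. Minimum: 369.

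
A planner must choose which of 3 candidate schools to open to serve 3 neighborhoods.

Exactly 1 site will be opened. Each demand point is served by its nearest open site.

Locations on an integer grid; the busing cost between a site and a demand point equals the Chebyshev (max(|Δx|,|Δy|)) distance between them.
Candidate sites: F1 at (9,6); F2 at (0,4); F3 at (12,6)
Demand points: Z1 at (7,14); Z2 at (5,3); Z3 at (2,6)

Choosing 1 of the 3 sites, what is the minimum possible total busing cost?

Open {F2}.
  Z1→F2 10, Z2→F2 5, Z3→F2 2  ⇒ total 17.
Compare {F1}: total 19.
Compare {F3}: total 25.

17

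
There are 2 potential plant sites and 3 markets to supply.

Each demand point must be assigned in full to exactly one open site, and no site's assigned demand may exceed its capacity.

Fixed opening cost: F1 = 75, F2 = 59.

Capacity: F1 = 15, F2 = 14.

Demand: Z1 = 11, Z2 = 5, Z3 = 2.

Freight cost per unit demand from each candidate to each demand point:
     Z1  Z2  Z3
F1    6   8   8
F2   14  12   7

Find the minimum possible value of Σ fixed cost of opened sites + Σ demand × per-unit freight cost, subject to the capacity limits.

Open {F1, F2}; cheapest assignment that respects the capacities:
  F1 (cap 15, load 11): Z1 — cost 11×6 = 66
  F2 (cap 14, load 7): Z2, Z3 — cost 5×12 + 2×7 = 74
  Shipping 140, fixed 134 → total 274.
  Any other capacity-feasible assignment to {F1, F2} ships for at least 140.
Total demand is 18 and no other set of sites has combined capacity ≥ 18, so {F1, F2} is the only feasible choice of open sites. Minimum: 274.

274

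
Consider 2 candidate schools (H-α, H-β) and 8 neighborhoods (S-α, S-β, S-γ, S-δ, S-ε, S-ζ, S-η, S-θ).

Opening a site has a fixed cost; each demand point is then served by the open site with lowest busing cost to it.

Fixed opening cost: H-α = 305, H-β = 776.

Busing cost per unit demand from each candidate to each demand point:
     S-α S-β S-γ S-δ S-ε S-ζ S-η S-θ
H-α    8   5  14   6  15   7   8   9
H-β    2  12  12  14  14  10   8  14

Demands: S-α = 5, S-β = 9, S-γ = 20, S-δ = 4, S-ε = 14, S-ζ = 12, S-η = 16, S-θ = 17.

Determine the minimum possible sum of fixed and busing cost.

1269

Open {H-α}: assign each demand point to its cheapest open site.
  S-α→H-α 5×8=40, S-β→H-α 9×5=45, S-γ→H-α 20×14=280, S-δ→H-α 4×6=24, S-ε→H-α 14×15=210, S-ζ→H-α 12×7=84, S-η→H-α 16×8=128, S-θ→H-α 17×9=153
  busing cost 964, fixed 305 → total 1269.
Compare {H-β}: busing cost 1096 + fixed 776 = 1872.
Compare {H-α, H-β}: busing cost 880 + fixed 1081 = 1961.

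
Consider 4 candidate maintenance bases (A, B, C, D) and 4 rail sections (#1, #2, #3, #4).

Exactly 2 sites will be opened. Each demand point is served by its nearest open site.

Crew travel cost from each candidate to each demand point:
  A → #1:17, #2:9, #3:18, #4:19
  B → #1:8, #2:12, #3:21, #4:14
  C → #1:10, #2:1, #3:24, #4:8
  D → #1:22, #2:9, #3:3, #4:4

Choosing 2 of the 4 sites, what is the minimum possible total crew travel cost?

18

Open {C, D}.
  #1→C 10, #2→C 1, #3→D 3, #4→D 4  ⇒ total 18.
Compare {B, D}: total 24.
Compare {A, D}: total 33.
No size-2 selection does better; minimum is 18.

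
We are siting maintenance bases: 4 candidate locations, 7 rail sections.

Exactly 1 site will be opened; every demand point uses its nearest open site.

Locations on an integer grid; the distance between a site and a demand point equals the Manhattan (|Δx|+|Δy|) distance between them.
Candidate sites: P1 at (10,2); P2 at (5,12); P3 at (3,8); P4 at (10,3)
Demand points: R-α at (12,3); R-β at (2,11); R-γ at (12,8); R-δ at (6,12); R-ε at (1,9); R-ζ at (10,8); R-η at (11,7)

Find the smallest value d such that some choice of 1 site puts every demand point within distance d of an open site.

14

Open {P3}.
  Farthest demand point is R-α at distance 14 (to P3); all others are ≤ 14.
With {P2} the worst case is 16.
With {P4} the worst case is 16.
No size-1 selection achieves below 14.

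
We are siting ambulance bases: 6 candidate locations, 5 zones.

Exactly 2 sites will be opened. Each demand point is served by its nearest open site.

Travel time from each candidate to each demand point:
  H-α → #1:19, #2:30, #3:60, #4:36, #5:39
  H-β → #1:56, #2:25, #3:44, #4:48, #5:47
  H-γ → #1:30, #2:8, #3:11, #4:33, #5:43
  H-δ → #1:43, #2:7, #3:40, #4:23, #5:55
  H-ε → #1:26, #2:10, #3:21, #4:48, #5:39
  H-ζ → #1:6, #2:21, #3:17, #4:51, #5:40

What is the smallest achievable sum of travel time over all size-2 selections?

93

Open {H-δ, H-ζ}.
  #1→H-ζ 6, #2→H-δ 7, #3→H-ζ 17, #4→H-δ 23, #5→H-ζ 40  ⇒ total 93.
Compare {H-γ, H-ζ}: total 98.
Compare {H-α, H-γ}: total 110.
No size-2 selection does better; minimum is 93.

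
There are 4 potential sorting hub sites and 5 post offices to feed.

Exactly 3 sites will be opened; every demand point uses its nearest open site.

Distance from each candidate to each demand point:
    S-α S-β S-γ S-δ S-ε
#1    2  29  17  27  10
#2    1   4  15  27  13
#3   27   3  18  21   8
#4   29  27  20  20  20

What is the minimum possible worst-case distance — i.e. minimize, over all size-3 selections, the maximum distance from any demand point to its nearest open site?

20

Open {#1, #2, #4}.
  Farthest demand point is S-δ at distance 20 (to #4); all others are ≤ 20.
With {#1, #3, #4} the worst case is 20.
With {#2, #3, #4} the worst case is 20.
No size-3 selection achieves below 20.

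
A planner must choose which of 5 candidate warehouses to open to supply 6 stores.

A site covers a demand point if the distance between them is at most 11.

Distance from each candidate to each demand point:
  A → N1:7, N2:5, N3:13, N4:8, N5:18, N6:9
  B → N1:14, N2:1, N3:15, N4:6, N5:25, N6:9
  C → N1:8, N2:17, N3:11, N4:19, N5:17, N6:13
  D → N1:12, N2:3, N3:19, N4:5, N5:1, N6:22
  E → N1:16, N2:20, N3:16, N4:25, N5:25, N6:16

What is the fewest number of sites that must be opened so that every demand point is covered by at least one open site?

3

Coverage sets (demand points within 11 of each site):
  A: {N1, N2, N4, N6}
  B: {N2, N4, N6}
  C: {N1, N3}
  D: {N2, N4, N5}
  E: {}
No 2 sites suffice: every size-2 union leaves at least one demand point uncovered.
But {A, C, D} covers everything, so the minimum is 3.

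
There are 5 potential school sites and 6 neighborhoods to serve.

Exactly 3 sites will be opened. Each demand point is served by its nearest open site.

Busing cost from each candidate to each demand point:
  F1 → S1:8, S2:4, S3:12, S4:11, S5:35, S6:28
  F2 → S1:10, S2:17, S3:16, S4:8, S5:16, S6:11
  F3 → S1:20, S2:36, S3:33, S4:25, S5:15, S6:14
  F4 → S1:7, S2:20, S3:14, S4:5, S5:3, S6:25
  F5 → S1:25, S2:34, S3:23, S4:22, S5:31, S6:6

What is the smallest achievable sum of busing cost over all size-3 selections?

37

Open {F1, F4, F5}.
  S1→F4 7, S2→F1 4, S3→F1 12, S4→F4 5, S5→F4 3, S6→F5 6  ⇒ total 37.
Compare {F1, F2, F4}: total 42.
Compare {F1, F3, F4}: total 45.
No size-3 selection does better; minimum is 37.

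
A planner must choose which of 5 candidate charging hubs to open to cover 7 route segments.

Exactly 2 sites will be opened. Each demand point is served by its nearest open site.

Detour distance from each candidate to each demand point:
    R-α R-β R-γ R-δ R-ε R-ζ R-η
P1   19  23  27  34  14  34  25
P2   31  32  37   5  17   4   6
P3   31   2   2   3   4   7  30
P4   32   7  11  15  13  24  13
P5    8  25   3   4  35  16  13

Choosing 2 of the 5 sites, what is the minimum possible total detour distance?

Open {P3, P5}.
  R-α→P5 8, R-β→P3 2, R-γ→P3 2, R-δ→P3 3, R-ε→P3 4, R-ζ→P3 7, R-η→P5 13  ⇒ total 39.
Compare {P2, P3}: total 52.
Compare {P1, P3}: total 62.
No size-2 selection does better; minimum is 39.

39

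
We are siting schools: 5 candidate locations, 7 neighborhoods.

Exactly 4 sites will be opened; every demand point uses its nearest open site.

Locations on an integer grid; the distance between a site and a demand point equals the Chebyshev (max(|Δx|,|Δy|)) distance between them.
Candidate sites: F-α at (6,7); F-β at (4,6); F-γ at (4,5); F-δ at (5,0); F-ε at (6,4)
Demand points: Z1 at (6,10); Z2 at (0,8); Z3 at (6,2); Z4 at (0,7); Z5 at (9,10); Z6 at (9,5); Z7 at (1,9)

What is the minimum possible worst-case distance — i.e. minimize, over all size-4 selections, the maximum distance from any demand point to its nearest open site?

4

Open {F-α, F-β, F-γ, F-δ}.
  Farthest demand point is Z2 at distance 4 (to F-β); all others are ≤ 4.
With {F-α, F-β, F-γ, F-ε} the worst case is 4.
With {F-α, F-β, F-δ, F-ε} the worst case is 4.
No size-4 selection achieves below 4.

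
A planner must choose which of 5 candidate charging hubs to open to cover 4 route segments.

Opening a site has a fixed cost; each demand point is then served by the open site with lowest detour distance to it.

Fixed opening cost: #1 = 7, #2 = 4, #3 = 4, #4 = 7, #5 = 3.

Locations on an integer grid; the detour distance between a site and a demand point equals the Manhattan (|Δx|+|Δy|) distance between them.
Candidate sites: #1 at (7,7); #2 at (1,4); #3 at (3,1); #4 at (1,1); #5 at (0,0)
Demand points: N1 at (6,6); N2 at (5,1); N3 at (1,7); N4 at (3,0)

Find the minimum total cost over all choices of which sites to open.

21

Open {#2, #3}: assign each demand point to its cheapest open site.
  N1→#2 7, N2→#3 2, N3→#2 3, N4→#3 1
  detour distance 13, fixed 8 → total 21.
Compare {#1, #3}: detour distance 11 + fixed 11 = 22.
Compare {#3}: detour distance 19 + fixed 4 = 23.
Compare {#1, #2, #3}: detour distance 8 + fixed 15 = 23.
All other subsets cost ≥ 22. Minimum total cost: 21.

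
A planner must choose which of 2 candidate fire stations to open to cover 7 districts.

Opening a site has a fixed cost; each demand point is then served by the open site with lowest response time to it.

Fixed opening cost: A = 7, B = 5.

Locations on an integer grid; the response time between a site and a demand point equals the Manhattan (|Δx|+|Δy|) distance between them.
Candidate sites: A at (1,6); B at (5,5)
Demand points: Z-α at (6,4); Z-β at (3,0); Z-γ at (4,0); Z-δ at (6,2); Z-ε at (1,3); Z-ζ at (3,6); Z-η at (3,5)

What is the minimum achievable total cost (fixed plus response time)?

35

Open {B}: assign each demand point to its cheapest open site.
  Z-α→B 2, Z-β→B 7, Z-γ→B 6, Z-δ→B 4, Z-ε→B 6, Z-ζ→B 3, Z-η→B 2
  response time 30, fixed 5 → total 35.
Compare {A, B}: response time 26 + fixed 12 = 38.
Compare {A}: response time 41 + fixed 7 = 48.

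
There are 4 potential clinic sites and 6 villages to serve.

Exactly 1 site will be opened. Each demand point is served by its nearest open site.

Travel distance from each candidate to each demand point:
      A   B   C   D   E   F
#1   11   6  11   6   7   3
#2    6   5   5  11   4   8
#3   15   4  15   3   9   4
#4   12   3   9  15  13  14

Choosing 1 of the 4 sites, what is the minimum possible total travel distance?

39

Open {#2}.
  A→#2 6, B→#2 5, C→#2 5, D→#2 11, E→#2 4, F→#2 8  ⇒ total 39.
Compare {#1}: total 44.
Compare {#3}: total 50.
No size-1 selection does better; minimum is 39.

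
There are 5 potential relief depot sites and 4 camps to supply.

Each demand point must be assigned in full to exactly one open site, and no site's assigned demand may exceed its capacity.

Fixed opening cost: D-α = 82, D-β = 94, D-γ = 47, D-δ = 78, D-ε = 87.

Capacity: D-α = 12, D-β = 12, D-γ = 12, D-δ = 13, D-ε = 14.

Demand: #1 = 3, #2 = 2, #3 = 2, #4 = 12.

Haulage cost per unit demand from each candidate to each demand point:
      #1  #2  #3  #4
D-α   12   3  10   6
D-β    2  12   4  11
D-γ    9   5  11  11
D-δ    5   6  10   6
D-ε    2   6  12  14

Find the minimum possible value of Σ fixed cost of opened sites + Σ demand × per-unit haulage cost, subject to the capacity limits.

Open {D-γ, D-δ}; cheapest assignment that respects the capacities:
  D-γ (cap 12, load 7): #1, #2, #3 — cost 3×9 + 2×5 + 2×11 = 59
  D-δ (cap 13, load 12): #4 — cost 12×6 = 72
  Shipping 131, fixed 125 → total 256.
  Any other capacity-feasible assignment to {D-γ, D-δ} ships for at least 131.
Compare {D-α, D-γ}: its best feasible assignment gives total 260.
Compare {D-α, D-δ}: its best feasible assignment gives total 279.
Every other set of open sites that can feasibly serve all demand totals ≥ 260 even under its best assignment. Minimum: 256.

256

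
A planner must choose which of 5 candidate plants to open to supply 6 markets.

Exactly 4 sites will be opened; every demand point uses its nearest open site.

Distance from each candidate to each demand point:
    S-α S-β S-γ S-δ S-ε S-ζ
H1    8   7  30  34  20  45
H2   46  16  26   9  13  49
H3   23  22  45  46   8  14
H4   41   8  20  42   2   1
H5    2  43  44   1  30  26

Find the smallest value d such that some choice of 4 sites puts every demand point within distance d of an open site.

Open {H1, H2, H3, H4}.
  Farthest demand point is S-γ at distance 20 (to H4); all others are ≤ 20.
With {H1, H2, H4, H5} the worst case is 20.
With {H1, H3, H4, H5} the worst case is 20.
No size-4 selection achieves below 20.

20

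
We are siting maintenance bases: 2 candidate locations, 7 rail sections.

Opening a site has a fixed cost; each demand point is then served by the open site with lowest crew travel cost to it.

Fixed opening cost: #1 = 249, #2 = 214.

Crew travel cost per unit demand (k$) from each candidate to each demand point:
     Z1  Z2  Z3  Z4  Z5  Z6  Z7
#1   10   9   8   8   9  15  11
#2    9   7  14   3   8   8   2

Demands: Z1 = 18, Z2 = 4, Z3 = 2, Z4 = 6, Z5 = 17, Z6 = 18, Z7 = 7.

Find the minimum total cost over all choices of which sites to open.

Open {#2}: assign each demand point to its cheapest open site.
  Z1→#2 18×9=162, Z2→#2 4×7=28, Z3→#2 2×14=28, Z4→#2 6×3=18, Z5→#2 17×8=136, Z6→#2 18×8=144, Z7→#2 7×2=14
  crew travel cost 530, fixed 214 → total 744.
Compare {#1, #2}: crew travel cost 518 + fixed 463 = 981.
Compare {#1}: crew travel cost 780 + fixed 249 = 1029.

744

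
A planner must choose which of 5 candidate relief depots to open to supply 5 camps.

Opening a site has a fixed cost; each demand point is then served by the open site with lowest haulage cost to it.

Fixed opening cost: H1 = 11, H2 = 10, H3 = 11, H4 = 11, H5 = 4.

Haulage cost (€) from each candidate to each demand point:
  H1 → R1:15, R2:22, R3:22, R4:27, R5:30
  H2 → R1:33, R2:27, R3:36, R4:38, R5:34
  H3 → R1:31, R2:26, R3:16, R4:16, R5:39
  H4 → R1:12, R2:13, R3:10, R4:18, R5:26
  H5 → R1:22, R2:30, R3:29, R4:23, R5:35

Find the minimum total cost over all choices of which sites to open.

90

Open {H4}: assign each demand point to its cheapest open site.
  R1→H4 12, R2→H4 13, R3→H4 10, R4→H4 18, R5→H4 26
  haulage cost 79, fixed 11 → total 90.
Compare {H4, H5}: haulage cost 79 + fixed 15 = 94.
Compare {H3, H4}: haulage cost 77 + fixed 22 = 99.
Compare {H2, H4}: haulage cost 79 + fixed 21 = 100.
All other subsets cost ≥ 94. Minimum total cost: 90.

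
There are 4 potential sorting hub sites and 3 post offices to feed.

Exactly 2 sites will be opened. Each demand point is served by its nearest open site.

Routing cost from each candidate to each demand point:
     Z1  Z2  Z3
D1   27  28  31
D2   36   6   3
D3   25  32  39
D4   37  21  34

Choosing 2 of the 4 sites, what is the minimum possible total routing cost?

34

Open {D2, D3}.
  Z1→D3 25, Z2→D2 6, Z3→D2 3  ⇒ total 34.
Compare {D1, D2}: total 36.
Compare {D2, D4}: total 45.
No size-2 selection does better; minimum is 34.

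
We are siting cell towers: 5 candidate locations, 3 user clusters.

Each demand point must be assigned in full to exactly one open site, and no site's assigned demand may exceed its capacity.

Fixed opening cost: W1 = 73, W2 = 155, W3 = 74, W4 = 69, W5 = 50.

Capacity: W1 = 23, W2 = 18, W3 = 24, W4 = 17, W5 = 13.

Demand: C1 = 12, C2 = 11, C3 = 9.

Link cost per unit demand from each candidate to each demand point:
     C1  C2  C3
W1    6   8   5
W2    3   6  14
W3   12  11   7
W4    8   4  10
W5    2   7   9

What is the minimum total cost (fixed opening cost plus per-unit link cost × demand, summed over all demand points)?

Open {W1, W5}; cheapest assignment that respects the capacities:
  W1 (cap 23, load 20): C2, C3 — cost 11×8 + 9×5 = 133
  W5 (cap 13, load 12): C1 — cost 12×2 = 24
  Shipping 157, fixed 123 → total 280.
  Any other capacity-feasible assignment to {W1, W5} ships for at least 157.
Compare {W1, W4}: its best feasible assignment gives total 303.
Compare {W1, W4, W5}: its best feasible assignment gives total 305.
Every other set of open sites that can feasibly serve all demand totals ≥ 303 even under its best assignment. Minimum: 280.

280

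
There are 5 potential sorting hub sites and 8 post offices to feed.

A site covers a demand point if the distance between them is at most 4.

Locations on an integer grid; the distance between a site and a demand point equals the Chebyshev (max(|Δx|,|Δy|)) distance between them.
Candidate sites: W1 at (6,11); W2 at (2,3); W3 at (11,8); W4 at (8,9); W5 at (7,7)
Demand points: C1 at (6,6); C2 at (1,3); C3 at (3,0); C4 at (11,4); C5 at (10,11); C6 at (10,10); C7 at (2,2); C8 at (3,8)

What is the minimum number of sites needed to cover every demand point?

2

Coverage sets (demand points within 4 of each site):
  W1: {C5, C6, C8}
  W2: {C1, C2, C3, C7}
  W3: {C4, C5, C6}
  W4: {C1, C5, C6}
  W5: {C1, C4, C5, C6, C8}
No single site covers all 8 demand points.
But {W2, W5} covers everything, so the minimum is 2.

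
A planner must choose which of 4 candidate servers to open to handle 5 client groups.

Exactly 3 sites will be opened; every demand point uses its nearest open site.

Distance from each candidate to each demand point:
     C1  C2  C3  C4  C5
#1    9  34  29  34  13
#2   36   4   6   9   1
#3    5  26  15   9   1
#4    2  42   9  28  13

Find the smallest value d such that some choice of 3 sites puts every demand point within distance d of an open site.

9

Open {#1, #2, #3}.
  Farthest demand point is C4 at distance 9 (to #2); all others are ≤ 9.
With {#1, #2, #4} the worst case is 9.
With {#2, #3, #4} the worst case is 9.
No size-3 selection achieves below 9.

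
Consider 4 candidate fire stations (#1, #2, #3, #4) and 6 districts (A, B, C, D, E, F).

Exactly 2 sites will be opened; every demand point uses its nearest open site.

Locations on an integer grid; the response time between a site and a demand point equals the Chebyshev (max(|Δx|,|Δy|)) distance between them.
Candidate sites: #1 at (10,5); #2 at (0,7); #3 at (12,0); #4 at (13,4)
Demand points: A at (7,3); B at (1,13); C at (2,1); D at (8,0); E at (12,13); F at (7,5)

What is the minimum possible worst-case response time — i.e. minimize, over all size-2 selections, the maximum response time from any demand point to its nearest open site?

Open {#1, #2}.
  Farthest demand point is E at response time 8 (to #1); all others are ≤ 8.
With {#1, #3} the worst case is 9.
With {#1, #4} the worst case is 9.
No size-2 selection achieves below 8.

8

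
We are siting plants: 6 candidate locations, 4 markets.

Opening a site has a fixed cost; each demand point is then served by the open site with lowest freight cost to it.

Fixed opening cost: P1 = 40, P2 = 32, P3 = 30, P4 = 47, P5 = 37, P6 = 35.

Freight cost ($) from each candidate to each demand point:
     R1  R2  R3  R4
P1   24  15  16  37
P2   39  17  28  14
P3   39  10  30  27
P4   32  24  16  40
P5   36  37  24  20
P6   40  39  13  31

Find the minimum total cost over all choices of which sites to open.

Open {P2}: assign each demand point to its cheapest open site.
  R1→P2 39, R2→P2 17, R3→P2 28, R4→P2 14
  freight cost 98, fixed 32 → total 130.
Compare {P1}: freight cost 92 + fixed 40 = 132.
Compare {P3}: freight cost 106 + fixed 30 = 136.
Compare {P1, P2}: freight cost 69 + fixed 72 = 141.
All other subsets cost ≥ 132. Minimum total cost: 130.

130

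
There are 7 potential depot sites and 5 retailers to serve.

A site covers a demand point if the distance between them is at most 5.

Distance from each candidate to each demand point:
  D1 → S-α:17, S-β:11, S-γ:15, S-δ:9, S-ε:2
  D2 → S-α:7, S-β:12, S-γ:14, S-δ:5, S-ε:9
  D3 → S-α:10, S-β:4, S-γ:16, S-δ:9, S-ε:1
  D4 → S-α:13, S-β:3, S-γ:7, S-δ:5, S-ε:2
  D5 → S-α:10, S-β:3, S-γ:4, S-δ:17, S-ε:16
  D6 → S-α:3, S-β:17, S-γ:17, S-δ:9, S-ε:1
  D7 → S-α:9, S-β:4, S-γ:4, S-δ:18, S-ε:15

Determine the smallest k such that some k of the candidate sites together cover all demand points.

3

Coverage sets (demand points within 5 of each site):
  D1: {S-ε}
  D2: {S-δ}
  D3: {S-β, S-ε}
  D4: {S-β, S-δ, S-ε}
  D5: {S-β, S-γ}
  D6: {S-α, S-ε}
  D7: {S-β, S-γ}
No 2 sites suffice: every size-2 union leaves at least one demand point uncovered.
But {D2, D5, D6} covers everything, so the minimum is 3.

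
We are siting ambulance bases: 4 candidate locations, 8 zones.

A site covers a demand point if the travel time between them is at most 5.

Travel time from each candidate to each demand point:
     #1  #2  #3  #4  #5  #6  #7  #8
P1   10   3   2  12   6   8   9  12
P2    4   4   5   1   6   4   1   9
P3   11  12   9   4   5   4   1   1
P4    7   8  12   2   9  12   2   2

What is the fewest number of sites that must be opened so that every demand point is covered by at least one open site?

Coverage sets (demand points within 5 of each site):
  P1: {#2, #3}
  P2: {#1, #2, #3, #4, #6, #7}
  P3: {#4, #5, #6, #7, #8}
  P4: {#4, #7, #8}
No single site covers all 8 demand points.
But {P2, P3} covers everything, so the minimum is 2.

2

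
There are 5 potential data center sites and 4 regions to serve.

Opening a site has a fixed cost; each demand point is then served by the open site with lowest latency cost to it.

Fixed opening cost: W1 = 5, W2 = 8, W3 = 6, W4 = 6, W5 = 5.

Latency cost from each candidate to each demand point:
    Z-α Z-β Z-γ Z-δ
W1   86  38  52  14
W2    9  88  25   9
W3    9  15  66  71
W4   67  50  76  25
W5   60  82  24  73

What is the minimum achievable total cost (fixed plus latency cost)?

72

Open {W2, W3}: assign each demand point to its cheapest open site.
  Z-α→W2 9, Z-β→W3 15, Z-γ→W2 25, Z-δ→W2 9
  latency cost 58, fixed 14 → total 72.
Compare {W2, W3, W5}: latency cost 57 + fixed 19 = 76.
Compare {W1, W2, W3}: latency cost 58 + fixed 19 = 77.
Compare {W1, W3, W5}: latency cost 62 + fixed 16 = 78.
All other subsets cost ≥ 76. Minimum total cost: 72.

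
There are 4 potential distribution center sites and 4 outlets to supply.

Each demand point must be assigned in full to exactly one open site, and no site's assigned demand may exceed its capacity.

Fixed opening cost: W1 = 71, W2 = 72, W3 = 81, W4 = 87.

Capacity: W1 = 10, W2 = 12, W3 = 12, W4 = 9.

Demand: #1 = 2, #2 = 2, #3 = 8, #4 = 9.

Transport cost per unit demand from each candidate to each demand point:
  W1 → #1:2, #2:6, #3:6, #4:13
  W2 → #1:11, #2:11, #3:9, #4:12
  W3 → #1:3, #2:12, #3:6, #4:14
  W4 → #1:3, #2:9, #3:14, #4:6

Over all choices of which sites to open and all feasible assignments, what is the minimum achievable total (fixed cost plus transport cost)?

300

Open {W3, W4}; cheapest assignment that respects the capacities:
  W3 (cap 12, load 12): #1, #2, #3 — cost 2×3 + 2×12 + 8×6 = 78
  W4 (cap 9, load 9): #4 — cost 9×6 = 54
  Shipping 132, fixed 168 → total 300.
  Any other capacity-feasible assignment to {W3, W4} ships for at least 132.
Compare {W1, W2}: its best feasible assignment gives total 325.
Compare {W2, W4}: its best feasible assignment gives total 329.
Every other set of open sites that can feasibly serve all demand totals ≥ 325 even under its best assignment. Minimum: 300.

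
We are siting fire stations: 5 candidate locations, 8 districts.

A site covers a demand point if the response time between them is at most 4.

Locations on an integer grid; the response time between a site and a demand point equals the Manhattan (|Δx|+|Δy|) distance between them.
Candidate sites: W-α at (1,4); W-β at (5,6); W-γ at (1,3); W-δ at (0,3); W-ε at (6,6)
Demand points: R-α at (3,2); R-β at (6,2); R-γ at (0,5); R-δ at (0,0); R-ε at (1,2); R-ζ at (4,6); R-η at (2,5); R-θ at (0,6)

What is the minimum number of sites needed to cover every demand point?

2

Coverage sets (demand points within 4 of each site):
  W-α: {R-α, R-γ, R-ε, R-η, R-θ}
  W-β: {R-ζ, R-η}
  W-γ: {R-α, R-γ, R-δ, R-ε, R-η, R-θ}
  W-δ: {R-α, R-γ, R-δ, R-ε, R-η, R-θ}
  W-ε: {R-β, R-ζ}
No single site covers all 8 demand points.
But {W-γ, W-ε} covers everything, so the minimum is 2.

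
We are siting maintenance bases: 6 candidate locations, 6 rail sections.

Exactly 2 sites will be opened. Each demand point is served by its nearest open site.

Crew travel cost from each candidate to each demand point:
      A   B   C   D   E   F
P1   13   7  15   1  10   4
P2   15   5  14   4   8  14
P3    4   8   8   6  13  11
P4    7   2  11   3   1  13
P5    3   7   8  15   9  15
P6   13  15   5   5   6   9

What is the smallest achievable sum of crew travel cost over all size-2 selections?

Open {P1, P4}.
  A→P4 7, B→P4 2, C→P4 11, D→P1 1, E→P4 1, F→P1 4  ⇒ total 26.
Compare {P4, P6}: total 27.
Compare {P3, P4}: total 29.
No size-2 selection does better; minimum is 26.

26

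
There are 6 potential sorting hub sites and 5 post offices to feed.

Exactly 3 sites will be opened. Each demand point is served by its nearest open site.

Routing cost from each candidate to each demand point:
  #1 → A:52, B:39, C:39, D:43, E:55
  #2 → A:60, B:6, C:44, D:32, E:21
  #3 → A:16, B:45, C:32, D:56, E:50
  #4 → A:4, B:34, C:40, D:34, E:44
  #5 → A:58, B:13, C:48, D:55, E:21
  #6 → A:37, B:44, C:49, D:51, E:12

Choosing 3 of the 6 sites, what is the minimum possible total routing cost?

Open {#2, #4, #6}.
  A→#4 4, B→#2 6, C→#4 40, D→#2 32, E→#6 12  ⇒ total 94.
Compare {#2, #3, #4}: total 95.
Compare {#2, #3, #6}: total 98.
No size-3 selection does better; minimum is 94.

94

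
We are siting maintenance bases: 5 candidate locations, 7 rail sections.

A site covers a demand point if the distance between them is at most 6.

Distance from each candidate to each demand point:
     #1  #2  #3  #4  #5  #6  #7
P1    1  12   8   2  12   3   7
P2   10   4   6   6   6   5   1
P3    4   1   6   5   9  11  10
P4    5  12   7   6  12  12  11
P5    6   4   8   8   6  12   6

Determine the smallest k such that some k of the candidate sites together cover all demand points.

Coverage sets (demand points within 6 of each site):
  P1: {#1, #4, #6}
  P2: {#2, #3, #4, #5, #6, #7}
  P3: {#1, #2, #3, #4}
  P4: {#1, #4}
  P5: {#1, #2, #5, #7}
No single site covers all 7 demand points.
But {P1, P2} covers everything, so the minimum is 2.

2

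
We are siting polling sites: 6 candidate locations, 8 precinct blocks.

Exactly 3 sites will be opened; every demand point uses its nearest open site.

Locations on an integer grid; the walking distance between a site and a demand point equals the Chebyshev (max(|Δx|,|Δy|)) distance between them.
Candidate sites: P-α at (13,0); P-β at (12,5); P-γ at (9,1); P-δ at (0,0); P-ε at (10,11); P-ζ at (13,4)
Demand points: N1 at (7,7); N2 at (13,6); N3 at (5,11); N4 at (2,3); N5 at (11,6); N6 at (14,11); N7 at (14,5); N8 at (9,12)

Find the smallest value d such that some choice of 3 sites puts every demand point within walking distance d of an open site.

Open {P-α, P-δ, P-ε}.
  Farthest demand point is N2 at walking distance 5 (to P-ε); all others are ≤ 5.
With {P-β, P-δ, P-ε} the worst case is 5.
With {P-γ, P-δ, P-ε} the worst case is 5.
No size-3 selection achieves below 5.

5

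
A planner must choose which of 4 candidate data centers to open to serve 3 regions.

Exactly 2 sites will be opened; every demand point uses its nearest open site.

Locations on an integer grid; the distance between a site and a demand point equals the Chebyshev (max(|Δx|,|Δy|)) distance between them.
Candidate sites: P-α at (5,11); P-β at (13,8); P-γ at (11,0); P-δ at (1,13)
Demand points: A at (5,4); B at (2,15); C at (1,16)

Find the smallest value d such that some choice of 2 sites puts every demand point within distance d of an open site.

Open {P-α, P-γ}.
  Farthest demand point is A at distance 6 (to P-γ); all others are ≤ 6.
With {P-γ, P-δ} the worst case is 6.
With {P-α, P-β} the worst case is 7.
No size-2 selection achieves below 6.

6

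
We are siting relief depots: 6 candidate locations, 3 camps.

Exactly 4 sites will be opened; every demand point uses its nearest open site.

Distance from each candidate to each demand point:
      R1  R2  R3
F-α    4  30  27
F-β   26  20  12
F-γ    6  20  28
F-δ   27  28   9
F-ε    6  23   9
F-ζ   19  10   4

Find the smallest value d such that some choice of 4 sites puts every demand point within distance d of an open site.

Open {F-α, F-β, F-γ, F-ζ}.
  Farthest demand point is R2 at distance 10 (to F-ζ); all others are ≤ 10.
With {F-α, F-β, F-δ, F-ζ} the worst case is 10.
With {F-α, F-β, F-ε, F-ζ} the worst case is 10.
No size-4 selection achieves below 10.

10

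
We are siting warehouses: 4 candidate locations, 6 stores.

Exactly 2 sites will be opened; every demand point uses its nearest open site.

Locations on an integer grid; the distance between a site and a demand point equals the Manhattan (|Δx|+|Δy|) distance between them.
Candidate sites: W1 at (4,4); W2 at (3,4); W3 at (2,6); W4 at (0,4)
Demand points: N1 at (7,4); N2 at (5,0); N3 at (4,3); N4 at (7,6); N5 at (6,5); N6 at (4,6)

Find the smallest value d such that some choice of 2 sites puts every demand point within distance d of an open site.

5

Open {W1, W2}.
  Farthest demand point is N2 at distance 5 (to W1); all others are ≤ 5.
With {W1, W3} the worst case is 5.
With {W1, W4} the worst case is 5.
No size-2 selection achieves below 5.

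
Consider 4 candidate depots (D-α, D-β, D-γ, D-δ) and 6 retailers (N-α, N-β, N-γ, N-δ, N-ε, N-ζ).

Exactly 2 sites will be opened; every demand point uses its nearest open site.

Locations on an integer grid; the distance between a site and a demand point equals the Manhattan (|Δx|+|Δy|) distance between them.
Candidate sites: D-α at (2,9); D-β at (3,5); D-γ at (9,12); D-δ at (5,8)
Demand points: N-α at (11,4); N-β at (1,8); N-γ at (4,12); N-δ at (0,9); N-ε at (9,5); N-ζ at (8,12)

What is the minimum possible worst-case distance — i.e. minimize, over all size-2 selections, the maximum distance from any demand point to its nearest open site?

Open {D-α, D-β}.
  Farthest demand point is N-α at distance 9 (to D-β); all others are ≤ 9.
With {D-β, D-γ} the worst case is 9.
With {D-β, D-δ} the worst case is 9.
No size-2 selection achieves below 9.

9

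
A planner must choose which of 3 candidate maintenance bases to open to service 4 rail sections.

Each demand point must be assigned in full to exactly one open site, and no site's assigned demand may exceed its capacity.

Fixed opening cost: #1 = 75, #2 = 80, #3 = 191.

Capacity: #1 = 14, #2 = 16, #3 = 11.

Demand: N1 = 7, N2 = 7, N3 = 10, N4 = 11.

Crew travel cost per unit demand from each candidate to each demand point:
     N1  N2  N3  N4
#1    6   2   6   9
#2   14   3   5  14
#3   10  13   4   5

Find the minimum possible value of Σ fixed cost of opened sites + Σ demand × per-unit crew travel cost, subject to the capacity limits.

507

Open {#1, #2, #3}; cheapest assignment that respects the capacities:
  #1 (cap 14, load 14): N1, N2 — cost 7×6 + 7×2 = 56
  #2 (cap 16, load 10): N3 — cost 10×5 = 50
  #3 (cap 11, load 11): N4 — cost 11×5 = 55
  Shipping 161, fixed 346 → total 507.
  Any other capacity-feasible assignment to {#1, #2, #3} ships for at least 161.
Total demand is 35 and no other set of sites has combined capacity ≥ 35, so {#1, #2, #3} is the only feasible choice of open sites. Minimum: 507.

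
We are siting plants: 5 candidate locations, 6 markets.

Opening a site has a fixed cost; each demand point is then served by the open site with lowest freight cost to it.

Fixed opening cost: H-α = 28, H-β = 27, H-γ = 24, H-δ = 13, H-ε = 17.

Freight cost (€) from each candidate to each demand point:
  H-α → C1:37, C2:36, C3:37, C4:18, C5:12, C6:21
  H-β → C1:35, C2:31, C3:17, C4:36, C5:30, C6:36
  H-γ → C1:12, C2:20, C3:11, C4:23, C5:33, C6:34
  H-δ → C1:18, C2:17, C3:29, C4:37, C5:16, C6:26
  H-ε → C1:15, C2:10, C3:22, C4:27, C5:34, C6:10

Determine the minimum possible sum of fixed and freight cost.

Open {H-δ, H-ε}: assign each demand point to its cheapest open site.
  C1→H-ε 15, C2→H-ε 10, C3→H-ε 22, C4→H-ε 27, C5→H-δ 16, C6→H-ε 10
  freight cost 100, fixed 30 → total 130.
Compare {H-α, H-ε}: freight cost 87 + fixed 45 = 132.
Compare {H-ε}: freight cost 118 + fixed 17 = 135.
Compare {H-γ, H-δ, H-ε}: freight cost 82 + fixed 54 = 136.
All other subsets cost ≥ 132. Minimum total cost: 130.

130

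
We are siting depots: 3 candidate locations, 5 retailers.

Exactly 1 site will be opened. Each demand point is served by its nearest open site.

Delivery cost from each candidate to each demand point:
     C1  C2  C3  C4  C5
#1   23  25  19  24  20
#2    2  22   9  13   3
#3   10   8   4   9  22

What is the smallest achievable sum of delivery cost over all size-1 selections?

Open {#2}.
  C1→#2 2, C2→#2 22, C3→#2 9, C4→#2 13, C5→#2 3  ⇒ total 49.
Compare {#3}: total 53.
Compare {#1}: total 111.

49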